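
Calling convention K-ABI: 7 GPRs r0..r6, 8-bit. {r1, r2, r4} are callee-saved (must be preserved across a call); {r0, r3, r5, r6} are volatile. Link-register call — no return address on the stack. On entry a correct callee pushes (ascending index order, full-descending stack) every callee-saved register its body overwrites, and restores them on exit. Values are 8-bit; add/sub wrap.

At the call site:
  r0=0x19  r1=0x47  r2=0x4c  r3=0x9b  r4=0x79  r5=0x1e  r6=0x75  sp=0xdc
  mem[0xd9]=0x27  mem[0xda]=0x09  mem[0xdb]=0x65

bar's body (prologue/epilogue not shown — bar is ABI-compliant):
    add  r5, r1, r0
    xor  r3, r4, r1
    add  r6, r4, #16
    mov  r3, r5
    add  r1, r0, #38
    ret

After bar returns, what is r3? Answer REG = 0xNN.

REG = 0x60

prologue: push r1 -> mem[0xdb]=0x47, sp=0xdb
body[0] add  r5, r1, r0 -> r5=0x60
body[1] xor  r3, r4, r1 -> r3=0x3e
body[2] add  r6, r4, #16 -> r6=0x89
body[3] mov  r3, r5 -> r3=0x60
body[4] add  r1, r0, #38 -> r1=0x3f
epilogue: pop r1=0x47, sp=0xdc
r3 is caller-saved -> body value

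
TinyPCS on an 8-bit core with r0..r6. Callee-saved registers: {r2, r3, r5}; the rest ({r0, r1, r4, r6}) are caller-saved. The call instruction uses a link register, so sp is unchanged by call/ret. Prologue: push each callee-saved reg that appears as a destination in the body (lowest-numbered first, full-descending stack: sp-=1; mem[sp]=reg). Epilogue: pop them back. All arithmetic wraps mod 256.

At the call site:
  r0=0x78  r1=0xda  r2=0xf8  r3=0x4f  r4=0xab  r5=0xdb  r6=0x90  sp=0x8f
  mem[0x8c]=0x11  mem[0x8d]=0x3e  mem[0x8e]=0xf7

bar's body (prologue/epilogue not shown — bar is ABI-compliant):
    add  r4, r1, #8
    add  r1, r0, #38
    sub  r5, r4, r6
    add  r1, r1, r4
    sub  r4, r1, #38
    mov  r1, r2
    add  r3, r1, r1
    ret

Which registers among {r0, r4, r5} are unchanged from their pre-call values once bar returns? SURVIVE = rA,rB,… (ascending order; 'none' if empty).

prologue: push r3 -> mem[0x8e]=0x4f, sp=0x8e
prologue: push r5 -> mem[0x8d]=0xdb, sp=0x8d
body[0] add  r4, r1, #8 -> r4=0xe2
body[1] add  r1, r0, #38 -> r1=0x9e
body[2] sub  r5, r4, r6 -> r5=0x52
body[3] add  r1, r1, r4 -> r1=0x80
body[4] sub  r4, r1, #38 -> r4=0x5a
body[5] mov  r1, r2 -> r1=0xf8
body[6] add  r3, r1, r1 -> r3=0xf0
epilogue: pop r5=0xdb, sp=0x8e
epilogue: pop r3=0x4f, sp=0x8f
r0: caller-saved, written=False
r4: caller-saved, written=True
r5: callee-saved, written=True

SURVIVE = r0,r5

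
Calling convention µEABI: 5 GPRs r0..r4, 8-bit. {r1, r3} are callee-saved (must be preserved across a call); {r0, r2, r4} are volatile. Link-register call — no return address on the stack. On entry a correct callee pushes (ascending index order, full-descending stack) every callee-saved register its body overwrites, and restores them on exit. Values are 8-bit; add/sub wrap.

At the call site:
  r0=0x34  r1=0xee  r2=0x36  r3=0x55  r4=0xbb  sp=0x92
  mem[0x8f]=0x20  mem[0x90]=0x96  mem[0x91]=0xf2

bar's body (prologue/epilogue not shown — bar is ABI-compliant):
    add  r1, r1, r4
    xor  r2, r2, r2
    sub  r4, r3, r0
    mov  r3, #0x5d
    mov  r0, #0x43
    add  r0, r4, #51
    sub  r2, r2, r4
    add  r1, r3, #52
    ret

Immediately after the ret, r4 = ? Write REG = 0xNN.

prologue: push r1 → mem[0x91]=0xee, sp=0x91
prologue: push r3 → mem[0x90]=0x55, sp=0x90
body[0] add  r1, r1, r4 → r1=0xa9
body[1] xor  r2, r2, r2 → r2=0x00
body[2] sub  r4, r3, r0 → r4=0x21
body[3] mov  r3, #0x5d → r3=0x5d
body[4] mov  r0, #0x43 → r0=0x43
body[5] add  r0, r4, #51 → r0=0x54
body[6] sub  r2, r2, r4 → r2=0xdf
body[7] add  r1, r3, #52 → r1=0x91
epilogue: pop r3=0x55, sp=0x91
epilogue: pop r1=0xee, sp=0x92
r4 is caller-saved → body value

REG = 0x21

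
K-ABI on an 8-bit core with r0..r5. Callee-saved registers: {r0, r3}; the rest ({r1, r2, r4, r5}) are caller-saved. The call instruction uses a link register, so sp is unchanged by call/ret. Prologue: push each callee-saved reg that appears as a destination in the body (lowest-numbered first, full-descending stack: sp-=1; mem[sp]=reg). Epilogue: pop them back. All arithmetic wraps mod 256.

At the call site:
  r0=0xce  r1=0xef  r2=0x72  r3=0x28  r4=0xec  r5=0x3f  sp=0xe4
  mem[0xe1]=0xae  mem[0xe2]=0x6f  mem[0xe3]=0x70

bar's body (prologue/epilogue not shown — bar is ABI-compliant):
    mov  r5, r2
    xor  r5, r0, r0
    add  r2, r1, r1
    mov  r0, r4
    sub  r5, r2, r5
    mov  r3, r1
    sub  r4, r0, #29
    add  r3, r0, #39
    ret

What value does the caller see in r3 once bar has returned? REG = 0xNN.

REG = 0x28

prologue: push r0 → mem[0xe3]=0xce, sp=0xe3
prologue: push r3 → mem[0xe2]=0x28, sp=0xe2
body[0] mov  r5, r2 → r5=0x72
body[1] xor  r5, r0, r0 → r5=0x00
body[2] add  r2, r1, r1 → r2=0xde
body[3] mov  r0, r4 → r0=0xec
body[4] sub  r5, r2, r5 → r5=0xde
body[5] mov  r3, r1 → r3=0xef
body[6] sub  r4, r0, #29 → r4=0xcf
body[7] add  r3, r0, #39 → r3=0x13
epilogue: pop r3=0x28, sp=0xe3
epilogue: pop r0=0xce, sp=0xe4
r3 is callee-saved → restored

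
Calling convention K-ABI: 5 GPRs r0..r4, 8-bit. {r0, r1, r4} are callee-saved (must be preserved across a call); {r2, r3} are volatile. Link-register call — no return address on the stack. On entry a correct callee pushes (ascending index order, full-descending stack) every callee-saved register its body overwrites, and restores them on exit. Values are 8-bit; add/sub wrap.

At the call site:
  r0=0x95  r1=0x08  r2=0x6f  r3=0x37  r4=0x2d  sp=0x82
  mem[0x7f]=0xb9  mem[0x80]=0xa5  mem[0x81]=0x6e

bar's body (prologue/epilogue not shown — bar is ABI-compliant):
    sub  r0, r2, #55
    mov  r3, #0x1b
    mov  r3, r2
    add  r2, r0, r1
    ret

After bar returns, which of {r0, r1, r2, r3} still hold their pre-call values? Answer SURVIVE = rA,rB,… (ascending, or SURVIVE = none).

prologue: push r0 -> mem[0x81]=0x95, sp=0x81
body[0] sub  r0, r2, #55 -> r0=0x38
body[1] mov  r3, #0x1b -> r3=0x1b
body[2] mov  r3, r2 -> r3=0x6f
body[3] add  r2, r0, r1 -> r2=0x40
epilogue: pop r0=0x95, sp=0x82
r0: callee-saved, written=True
r1: callee-saved, written=False
r2: caller-saved, written=True
r3: caller-saved, written=True

SURVIVE = r0,r1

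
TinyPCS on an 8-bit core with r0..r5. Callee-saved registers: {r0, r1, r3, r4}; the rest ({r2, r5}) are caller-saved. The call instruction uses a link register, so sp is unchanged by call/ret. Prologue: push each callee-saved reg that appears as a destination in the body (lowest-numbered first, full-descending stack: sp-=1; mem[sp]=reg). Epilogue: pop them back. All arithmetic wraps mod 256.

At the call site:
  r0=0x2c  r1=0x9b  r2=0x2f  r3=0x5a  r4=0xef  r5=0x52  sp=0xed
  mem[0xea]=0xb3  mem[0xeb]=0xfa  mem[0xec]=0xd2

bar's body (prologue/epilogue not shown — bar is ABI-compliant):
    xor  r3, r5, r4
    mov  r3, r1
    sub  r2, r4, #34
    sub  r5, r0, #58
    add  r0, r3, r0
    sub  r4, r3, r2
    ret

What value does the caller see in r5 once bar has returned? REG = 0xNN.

prologue: push r0 -> mem[0xec]=0x2c, sp=0xec
prologue: push r3 -> mem[0xeb]=0x5a, sp=0xeb
prologue: push r4 -> mem[0xea]=0xef, sp=0xea
body[0] xor  r3, r5, r4 -> r3=0xbd
body[1] mov  r3, r1 -> r3=0x9b
body[2] sub  r2, r4, #34 -> r2=0xcd
body[3] sub  r5, r0, #58 -> r5=0xf2
body[4] add  r0, r3, r0 -> r0=0xc7
body[5] sub  r4, r3, r2 -> r4=0xce
epilogue: pop r4=0xef, sp=0xeb
epilogue: pop r3=0x5a, sp=0xec
epilogue: pop r0=0x2c, sp=0xed
r5 is caller-saved -> body value

REG = 0xf2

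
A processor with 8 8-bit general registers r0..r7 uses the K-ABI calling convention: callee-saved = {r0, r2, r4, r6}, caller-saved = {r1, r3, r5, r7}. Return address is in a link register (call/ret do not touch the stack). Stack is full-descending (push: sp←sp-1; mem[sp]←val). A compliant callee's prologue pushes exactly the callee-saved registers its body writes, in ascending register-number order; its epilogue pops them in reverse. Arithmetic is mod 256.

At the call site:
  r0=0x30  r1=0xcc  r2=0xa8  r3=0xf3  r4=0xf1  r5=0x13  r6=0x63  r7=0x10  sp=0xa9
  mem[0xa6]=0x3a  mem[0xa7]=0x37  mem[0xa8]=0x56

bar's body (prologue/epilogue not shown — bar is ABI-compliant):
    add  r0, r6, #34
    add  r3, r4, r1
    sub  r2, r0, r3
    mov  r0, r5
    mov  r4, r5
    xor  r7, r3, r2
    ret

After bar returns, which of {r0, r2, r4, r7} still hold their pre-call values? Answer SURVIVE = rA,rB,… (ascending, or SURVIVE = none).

SURVIVE = r0,r2,r4

prologue: push r0 -> mem[0xa8]=0x30, sp=0xa8
prologue: push r2 -> mem[0xa7]=0xa8, sp=0xa7
prologue: push r4 -> mem[0xa6]=0xf1, sp=0xa6
body[0] add  r0, r6, #34 -> r0=0x85
body[1] add  r3, r4, r1 -> r3=0xbd
body[2] sub  r2, r0, r3 -> r2=0xc8
body[3] mov  r0, r5 -> r0=0x13
body[4] mov  r4, r5 -> r4=0x13
body[5] xor  r7, r3, r2 -> r7=0x75
epilogue: pop r4=0xf1, sp=0xa7
epilogue: pop r2=0xa8, sp=0xa8
epilogue: pop r0=0x30, sp=0xa9
r0: callee-saved, written=True
r2: callee-saved, written=True
r4: callee-saved, written=True
r7: caller-saved, written=True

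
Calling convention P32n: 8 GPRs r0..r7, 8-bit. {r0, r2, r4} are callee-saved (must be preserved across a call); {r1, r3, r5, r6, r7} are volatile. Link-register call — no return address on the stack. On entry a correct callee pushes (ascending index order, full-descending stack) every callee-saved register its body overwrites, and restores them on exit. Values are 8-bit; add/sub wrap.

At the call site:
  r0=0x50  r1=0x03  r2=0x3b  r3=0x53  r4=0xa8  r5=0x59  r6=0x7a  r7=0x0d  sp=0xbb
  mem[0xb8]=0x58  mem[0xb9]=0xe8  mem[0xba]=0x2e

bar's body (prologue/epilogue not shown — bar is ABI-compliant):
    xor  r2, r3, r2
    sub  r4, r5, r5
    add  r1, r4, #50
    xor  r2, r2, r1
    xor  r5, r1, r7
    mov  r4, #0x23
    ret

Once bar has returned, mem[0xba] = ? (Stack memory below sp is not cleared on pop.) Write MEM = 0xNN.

prologue: push r2 -> mem[0xba]=0x3b, sp=0xba
prologue: push r4 -> mem[0xb9]=0xa8, sp=0xb9
body[0] xor  r2, r3, r2 -> r2=0x68
body[1] sub  r4, r5, r5 -> r4=0x00
body[2] add  r1, r4, #50 -> r1=0x32
body[3] xor  r2, r2, r1 -> r2=0x5a
body[4] xor  r5, r1, r7 -> r5=0x3f
body[5] mov  r4, #0x23 -> r4=0x23
epilogue: pop r4=0xa8, sp=0xba
epilogue: pop r2=0x3b, sp=0xbb
prologue pushed ['r2', 'r4'] at ['0xba', '0xb9']

MEM = 0x3b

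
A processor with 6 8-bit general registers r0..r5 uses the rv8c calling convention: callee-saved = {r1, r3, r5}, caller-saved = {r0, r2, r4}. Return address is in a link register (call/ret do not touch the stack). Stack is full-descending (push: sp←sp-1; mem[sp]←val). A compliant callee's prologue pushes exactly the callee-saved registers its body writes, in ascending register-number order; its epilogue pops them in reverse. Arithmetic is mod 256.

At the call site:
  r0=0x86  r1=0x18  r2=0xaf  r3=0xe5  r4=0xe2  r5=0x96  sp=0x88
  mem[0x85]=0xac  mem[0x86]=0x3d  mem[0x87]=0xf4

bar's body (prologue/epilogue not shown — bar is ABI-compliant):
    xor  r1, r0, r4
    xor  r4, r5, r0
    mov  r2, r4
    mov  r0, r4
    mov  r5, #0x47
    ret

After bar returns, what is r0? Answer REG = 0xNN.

REG = 0x10

prologue: push r1 -> mem[0x87]=0x18, sp=0x87
prologue: push r5 -> mem[0x86]=0x96, sp=0x86
body[0] xor  r1, r0, r4 -> r1=0x64
body[1] xor  r4, r5, r0 -> r4=0x10
body[2] mov  r2, r4 -> r2=0x10
body[3] mov  r0, r4 -> r0=0x10
body[4] mov  r5, #0x47 -> r5=0x47
epilogue: pop r5=0x96, sp=0x87
epilogue: pop r1=0x18, sp=0x88
r0 is caller-saved -> body value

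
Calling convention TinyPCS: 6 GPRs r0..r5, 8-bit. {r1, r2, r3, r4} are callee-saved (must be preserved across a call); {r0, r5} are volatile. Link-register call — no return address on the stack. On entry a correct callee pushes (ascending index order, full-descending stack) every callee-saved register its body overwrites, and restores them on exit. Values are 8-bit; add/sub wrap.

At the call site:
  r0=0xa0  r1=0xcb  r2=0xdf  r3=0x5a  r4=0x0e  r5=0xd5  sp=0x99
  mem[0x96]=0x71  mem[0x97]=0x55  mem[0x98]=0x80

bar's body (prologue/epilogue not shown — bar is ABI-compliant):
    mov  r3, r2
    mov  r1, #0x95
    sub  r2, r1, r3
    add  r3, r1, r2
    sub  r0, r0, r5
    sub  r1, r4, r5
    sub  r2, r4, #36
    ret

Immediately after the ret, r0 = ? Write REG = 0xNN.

REG = 0xcb

prologue: push r1 -> mem[0x98]=0xcb, sp=0x98
prologue: push r2 -> mem[0x97]=0xdf, sp=0x97
prologue: push r3 -> mem[0x96]=0x5a, sp=0x96
body[0] mov  r3, r2 -> r3=0xdf
body[1] mov  r1, #0x95 -> r1=0x95
body[2] sub  r2, r1, r3 -> r2=0xb6
body[3] add  r3, r1, r2 -> r3=0x4b
body[4] sub  r0, r0, r5 -> r0=0xcb
body[5] sub  r1, r4, r5 -> r1=0x39
body[6] sub  r2, r4, #36 -> r2=0xea
epilogue: pop r3=0x5a, sp=0x97
epilogue: pop r2=0xdf, sp=0x98
epilogue: pop r1=0xcb, sp=0x99
r0 is caller-saved -> body value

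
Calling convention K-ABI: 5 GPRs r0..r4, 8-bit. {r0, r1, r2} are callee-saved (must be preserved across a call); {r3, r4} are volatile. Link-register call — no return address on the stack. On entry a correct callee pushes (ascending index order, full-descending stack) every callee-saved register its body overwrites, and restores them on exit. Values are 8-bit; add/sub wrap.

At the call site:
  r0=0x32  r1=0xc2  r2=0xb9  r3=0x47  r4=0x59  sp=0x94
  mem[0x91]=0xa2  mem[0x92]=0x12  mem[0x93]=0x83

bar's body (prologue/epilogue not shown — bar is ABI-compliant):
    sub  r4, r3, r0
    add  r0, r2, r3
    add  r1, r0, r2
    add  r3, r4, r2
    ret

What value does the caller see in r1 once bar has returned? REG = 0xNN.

prologue: push r0 → mem[0x93]=0x32, sp=0x93
prologue: push r1 → mem[0x92]=0xc2, sp=0x92
body[0] sub  r4, r3, r0 → r4=0x15
body[1] add  r0, r2, r3 → r0=0x00
body[2] add  r1, r0, r2 → r1=0xb9
body[3] add  r3, r4, r2 → r3=0xce
epilogue: pop r1=0xc2, sp=0x93
epilogue: pop r0=0x32, sp=0x94
r1 is callee-saved → restored

REG = 0xc2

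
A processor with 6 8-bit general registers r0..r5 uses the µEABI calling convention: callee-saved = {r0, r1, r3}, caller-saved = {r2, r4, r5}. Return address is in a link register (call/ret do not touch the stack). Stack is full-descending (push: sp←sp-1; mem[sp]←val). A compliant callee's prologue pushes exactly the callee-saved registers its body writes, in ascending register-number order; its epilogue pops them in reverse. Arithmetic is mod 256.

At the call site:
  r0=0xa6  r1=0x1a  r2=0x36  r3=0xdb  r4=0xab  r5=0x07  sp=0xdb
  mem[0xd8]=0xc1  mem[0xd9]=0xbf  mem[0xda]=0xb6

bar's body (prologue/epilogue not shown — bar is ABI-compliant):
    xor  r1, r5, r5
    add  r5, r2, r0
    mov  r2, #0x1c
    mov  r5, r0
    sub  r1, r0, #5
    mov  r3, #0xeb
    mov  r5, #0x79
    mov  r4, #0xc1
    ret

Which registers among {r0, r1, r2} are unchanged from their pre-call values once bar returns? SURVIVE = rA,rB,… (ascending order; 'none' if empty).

SURVIVE = r0,r1

prologue: push r1 -> mem[0xda]=0x1a, sp=0xda
prologue: push r3 -> mem[0xd9]=0xdb, sp=0xd9
body[0] xor  r1, r5, r5 -> r1=0x00
body[1] add  r5, r2, r0 -> r5=0xdc
body[2] mov  r2, #0x1c -> r2=0x1c
body[3] mov  r5, r0 -> r5=0xa6
body[4] sub  r1, r0, #5 -> r1=0xa1
body[5] mov  r3, #0xeb -> r3=0xeb
body[6] mov  r5, #0x79 -> r5=0x79
body[7] mov  r4, #0xc1 -> r4=0xc1
epilogue: pop r3=0xdb, sp=0xda
epilogue: pop r1=0x1a, sp=0xdb
r0: callee-saved, written=False
r1: callee-saved, written=True
r2: caller-saved, written=True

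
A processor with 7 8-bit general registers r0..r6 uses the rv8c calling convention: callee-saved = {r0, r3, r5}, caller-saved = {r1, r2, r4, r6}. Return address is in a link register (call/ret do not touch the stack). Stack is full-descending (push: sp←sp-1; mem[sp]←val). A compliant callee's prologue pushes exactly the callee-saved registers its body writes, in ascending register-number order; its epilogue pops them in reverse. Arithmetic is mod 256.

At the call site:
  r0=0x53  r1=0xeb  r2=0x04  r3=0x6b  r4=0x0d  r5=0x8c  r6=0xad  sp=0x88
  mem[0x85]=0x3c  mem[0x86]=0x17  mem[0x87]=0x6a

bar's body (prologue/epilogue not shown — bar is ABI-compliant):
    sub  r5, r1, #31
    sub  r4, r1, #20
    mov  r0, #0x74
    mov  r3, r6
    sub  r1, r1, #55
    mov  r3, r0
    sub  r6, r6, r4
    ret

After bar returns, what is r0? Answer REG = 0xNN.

REG = 0x53

prologue: push r0 → mem[0x87]=0x53, sp=0x87
prologue: push r3 → mem[0x86]=0x6b, sp=0x86
prologue: push r5 → mem[0x85]=0x8c, sp=0x85
body[0] sub  r5, r1, #31 → r5=0xcc
body[1] sub  r4, r1, #20 → r4=0xd7
body[2] mov  r0, #0x74 → r0=0x74
body[3] mov  r3, r6 → r3=0xad
body[4] sub  r1, r1, #55 → r1=0xb4
body[5] mov  r3, r0 → r3=0x74
body[6] sub  r6, r6, r4 → r6=0xd6
epilogue: pop r5=0x8c, sp=0x86
epilogue: pop r3=0x6b, sp=0x87
epilogue: pop r0=0x53, sp=0x88
r0 is callee-saved → restored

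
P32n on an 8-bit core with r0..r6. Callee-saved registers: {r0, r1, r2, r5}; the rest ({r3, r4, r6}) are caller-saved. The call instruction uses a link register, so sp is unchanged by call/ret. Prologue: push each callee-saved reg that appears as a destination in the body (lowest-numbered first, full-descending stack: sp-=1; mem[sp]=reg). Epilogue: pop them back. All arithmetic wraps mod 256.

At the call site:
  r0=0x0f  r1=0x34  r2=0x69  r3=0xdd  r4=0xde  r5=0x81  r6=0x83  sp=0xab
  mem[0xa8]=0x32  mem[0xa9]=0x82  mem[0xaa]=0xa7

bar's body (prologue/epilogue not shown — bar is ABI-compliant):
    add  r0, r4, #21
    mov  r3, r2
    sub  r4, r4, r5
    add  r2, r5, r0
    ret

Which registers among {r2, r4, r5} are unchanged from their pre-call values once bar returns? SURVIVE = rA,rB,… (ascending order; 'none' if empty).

prologue: push r0 -> mem[0xaa]=0x0f, sp=0xaa
prologue: push r2 -> mem[0xa9]=0x69, sp=0xa9
body[0] add  r0, r4, #21 -> r0=0xf3
body[1] mov  r3, r2 -> r3=0x69
body[2] sub  r4, r4, r5 -> r4=0x5d
body[3] add  r2, r5, r0 -> r2=0x74
epilogue: pop r2=0x69, sp=0xaa
epilogue: pop r0=0x0f, sp=0xab
r2: callee-saved, written=True
r4: caller-saved, written=True
r5: callee-saved, written=False

SURVIVE = r2,r5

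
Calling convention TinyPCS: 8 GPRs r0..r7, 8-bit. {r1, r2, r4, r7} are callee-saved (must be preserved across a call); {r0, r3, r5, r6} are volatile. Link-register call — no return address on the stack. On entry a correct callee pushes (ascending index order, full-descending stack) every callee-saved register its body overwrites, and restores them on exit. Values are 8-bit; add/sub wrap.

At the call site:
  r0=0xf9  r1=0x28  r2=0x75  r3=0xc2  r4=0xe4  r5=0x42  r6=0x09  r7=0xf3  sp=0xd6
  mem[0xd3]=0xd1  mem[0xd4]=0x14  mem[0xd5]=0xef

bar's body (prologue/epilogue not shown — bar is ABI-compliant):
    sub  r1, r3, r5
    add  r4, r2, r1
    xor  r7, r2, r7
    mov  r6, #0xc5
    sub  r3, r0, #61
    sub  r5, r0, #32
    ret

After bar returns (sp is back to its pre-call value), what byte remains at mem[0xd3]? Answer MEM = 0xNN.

prologue: push r1 → mem[0xd5]=0x28, sp=0xd5
prologue: push r4 → mem[0xd4]=0xe4, sp=0xd4
prologue: push r7 → mem[0xd3]=0xf3, sp=0xd3
body[0] sub  r1, r3, r5 → r1=0x80
body[1] add  r4, r2, r1 → r4=0xf5
body[2] xor  r7, r2, r7 → r7=0x86
body[3] mov  r6, #0xc5 → r6=0xc5
body[4] sub  r3, r0, #61 → r3=0xbc
body[5] sub  r5, r0, #32 → r5=0xd9
epilogue: pop r7=0xf3, sp=0xd4
epilogue: pop r4=0xe4, sp=0xd5
epilogue: pop r1=0x28, sp=0xd6
prologue pushed ['r1', 'r4', 'r7'] at ['0xd5', '0xd4', '0xd3']

MEM = 0xf3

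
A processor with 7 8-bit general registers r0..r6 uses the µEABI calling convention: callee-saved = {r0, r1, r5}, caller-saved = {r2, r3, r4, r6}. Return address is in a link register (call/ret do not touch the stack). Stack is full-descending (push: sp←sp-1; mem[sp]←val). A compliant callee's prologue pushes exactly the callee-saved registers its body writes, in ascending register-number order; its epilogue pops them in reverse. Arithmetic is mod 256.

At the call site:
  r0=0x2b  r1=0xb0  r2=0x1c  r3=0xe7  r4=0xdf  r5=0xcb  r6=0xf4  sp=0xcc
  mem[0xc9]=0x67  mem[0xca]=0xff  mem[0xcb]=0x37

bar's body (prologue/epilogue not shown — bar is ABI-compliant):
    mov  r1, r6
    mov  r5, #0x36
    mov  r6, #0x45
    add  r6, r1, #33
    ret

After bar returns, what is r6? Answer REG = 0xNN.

prologue: push r1 → mem[0xcb]=0xb0, sp=0xcb
prologue: push r5 → mem[0xca]=0xcb, sp=0xca
body[0] mov  r1, r6 → r1=0xf4
body[1] mov  r5, #0x36 → r5=0x36
body[2] mov  r6, #0x45 → r6=0x45
body[3] add  r6, r1, #33 → r6=0x15
epilogue: pop r5=0xcb, sp=0xcb
epilogue: pop r1=0xb0, sp=0xcc
r6 is caller-saved → body value

REG = 0x15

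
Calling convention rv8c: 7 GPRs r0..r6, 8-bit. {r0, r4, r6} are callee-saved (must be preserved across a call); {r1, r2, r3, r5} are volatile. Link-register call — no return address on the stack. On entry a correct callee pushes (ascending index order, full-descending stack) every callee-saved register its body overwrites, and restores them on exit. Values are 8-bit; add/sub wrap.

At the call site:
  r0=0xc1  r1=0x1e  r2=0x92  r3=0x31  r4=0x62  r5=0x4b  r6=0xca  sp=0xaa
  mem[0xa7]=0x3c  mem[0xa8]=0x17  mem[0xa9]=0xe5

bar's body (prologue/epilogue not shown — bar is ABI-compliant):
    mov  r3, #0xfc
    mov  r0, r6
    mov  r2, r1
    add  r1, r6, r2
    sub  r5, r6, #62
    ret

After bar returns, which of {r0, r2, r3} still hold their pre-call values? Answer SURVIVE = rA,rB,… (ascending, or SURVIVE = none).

prologue: push r0 -> mem[0xa9]=0xc1, sp=0xa9
body[0] mov  r3, #0xfc -> r3=0xfc
body[1] mov  r0, r6 -> r0=0xca
body[2] mov  r2, r1 -> r2=0x1e
body[3] add  r1, r6, r2 -> r1=0xe8
body[4] sub  r5, r6, #62 -> r5=0x8c
epilogue: pop r0=0xc1, sp=0xaa
r0: callee-saved, written=True
r2: caller-saved, written=True
r3: caller-saved, written=True

SURVIVE = r0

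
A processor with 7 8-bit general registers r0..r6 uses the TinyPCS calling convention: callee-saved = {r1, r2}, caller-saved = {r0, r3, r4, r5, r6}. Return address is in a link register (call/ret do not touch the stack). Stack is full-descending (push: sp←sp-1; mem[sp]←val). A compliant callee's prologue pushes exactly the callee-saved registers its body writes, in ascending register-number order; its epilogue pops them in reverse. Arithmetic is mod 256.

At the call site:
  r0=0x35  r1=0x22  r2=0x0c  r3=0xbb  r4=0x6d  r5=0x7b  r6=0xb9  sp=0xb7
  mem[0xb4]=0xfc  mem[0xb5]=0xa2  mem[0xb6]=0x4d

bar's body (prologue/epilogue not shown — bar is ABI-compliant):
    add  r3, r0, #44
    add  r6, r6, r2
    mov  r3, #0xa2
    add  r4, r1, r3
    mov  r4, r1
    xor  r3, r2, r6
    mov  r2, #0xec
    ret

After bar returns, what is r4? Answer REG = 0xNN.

prologue: push r2 -> mem[0xb6]=0x0c, sp=0xb6
body[0] add  r3, r0, #44 -> r3=0x61
body[1] add  r6, r6, r2 -> r6=0xc5
body[2] mov  r3, #0xa2 -> r3=0xa2
body[3] add  r4, r1, r3 -> r4=0xc4
body[4] mov  r4, r1 -> r4=0x22
body[5] xor  r3, r2, r6 -> r3=0xc9
body[6] mov  r2, #0xec -> r2=0xec
epilogue: pop r2=0x0c, sp=0xb7
r4 is caller-saved -> body value

REG = 0x22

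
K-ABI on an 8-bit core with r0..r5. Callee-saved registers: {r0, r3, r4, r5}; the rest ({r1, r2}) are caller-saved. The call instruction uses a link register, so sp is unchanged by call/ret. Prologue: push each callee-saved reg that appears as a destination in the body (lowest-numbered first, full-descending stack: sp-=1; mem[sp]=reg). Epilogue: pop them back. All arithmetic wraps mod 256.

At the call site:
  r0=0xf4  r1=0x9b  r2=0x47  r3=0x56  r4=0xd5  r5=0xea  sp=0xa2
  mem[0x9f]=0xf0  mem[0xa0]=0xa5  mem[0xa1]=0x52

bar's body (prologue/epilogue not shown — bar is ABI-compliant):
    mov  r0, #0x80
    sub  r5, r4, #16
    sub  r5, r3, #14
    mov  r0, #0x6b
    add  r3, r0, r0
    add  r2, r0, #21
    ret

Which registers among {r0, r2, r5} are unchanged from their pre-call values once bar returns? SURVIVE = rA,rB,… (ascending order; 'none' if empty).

prologue: push r0 → mem[0xa1]=0xf4, sp=0xa1
prologue: push r3 → mem[0xa0]=0x56, sp=0xa0
prologue: push r5 → mem[0x9f]=0xea, sp=0x9f
body[0] mov  r0, #0x80 → r0=0x80
body[1] sub  r5, r4, #16 → r5=0xc5
body[2] sub  r5, r3, #14 → r5=0x48
body[3] mov  r0, #0x6b → r0=0x6b
body[4] add  r3, r0, r0 → r3=0xd6
body[5] add  r2, r0, #21 → r2=0x80
epilogue: pop r5=0xea, sp=0xa0
epilogue: pop r3=0x56, sp=0xa1
epilogue: pop r0=0xf4, sp=0xa2
r0: callee-saved, written=True
r2: caller-saved, written=True
r5: callee-saved, written=True

SURVIVE = r0,r5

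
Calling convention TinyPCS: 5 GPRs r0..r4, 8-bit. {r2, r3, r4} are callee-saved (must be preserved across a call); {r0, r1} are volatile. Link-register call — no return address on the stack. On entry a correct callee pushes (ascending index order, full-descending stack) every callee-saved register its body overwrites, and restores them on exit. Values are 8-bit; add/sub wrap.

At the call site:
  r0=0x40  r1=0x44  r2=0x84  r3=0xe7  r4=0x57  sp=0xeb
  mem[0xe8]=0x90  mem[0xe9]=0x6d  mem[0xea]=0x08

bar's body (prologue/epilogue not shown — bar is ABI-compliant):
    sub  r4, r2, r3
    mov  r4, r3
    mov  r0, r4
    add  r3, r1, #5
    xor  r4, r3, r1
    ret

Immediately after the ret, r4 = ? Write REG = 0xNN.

prologue: push r3 -> mem[0xea]=0xe7, sp=0xea
prologue: push r4 -> mem[0xe9]=0x57, sp=0xe9
body[0] sub  r4, r2, r3 -> r4=0x9d
body[1] mov  r4, r3 -> r4=0xe7
body[2] mov  r0, r4 -> r0=0xe7
body[3] add  r3, r1, #5 -> r3=0x49
body[4] xor  r4, r3, r1 -> r4=0x0d
epilogue: pop r4=0x57, sp=0xea
epilogue: pop r3=0xe7, sp=0xeb
r4 is callee-saved -> restored

REG = 0x57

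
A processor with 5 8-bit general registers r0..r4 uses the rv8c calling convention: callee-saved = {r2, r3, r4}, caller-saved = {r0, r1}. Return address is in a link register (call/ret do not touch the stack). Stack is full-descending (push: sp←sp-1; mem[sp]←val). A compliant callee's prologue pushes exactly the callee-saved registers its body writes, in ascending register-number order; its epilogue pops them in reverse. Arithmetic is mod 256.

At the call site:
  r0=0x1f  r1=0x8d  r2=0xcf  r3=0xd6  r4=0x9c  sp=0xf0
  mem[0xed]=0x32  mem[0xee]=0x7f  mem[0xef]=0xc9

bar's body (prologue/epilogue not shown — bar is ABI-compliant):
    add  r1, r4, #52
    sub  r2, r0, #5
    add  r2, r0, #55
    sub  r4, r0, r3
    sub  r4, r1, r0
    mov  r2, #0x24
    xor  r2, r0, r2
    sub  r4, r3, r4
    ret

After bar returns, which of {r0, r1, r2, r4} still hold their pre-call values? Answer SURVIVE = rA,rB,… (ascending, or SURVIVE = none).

prologue: push r2 -> mem[0xef]=0xcf, sp=0xef
prologue: push r4 -> mem[0xee]=0x9c, sp=0xee
body[0] add  r1, r4, #52 -> r1=0xd0
body[1] sub  r2, r0, #5 -> r2=0x1a
body[2] add  r2, r0, #55 -> r2=0x56
body[3] sub  r4, r0, r3 -> r4=0x49
body[4] sub  r4, r1, r0 -> r4=0xb1
body[5] mov  r2, #0x24 -> r2=0x24
body[6] xor  r2, r0, r2 -> r2=0x3b
body[7] sub  r4, r3, r4 -> r4=0x25
epilogue: pop r4=0x9c, sp=0xef
epilogue: pop r2=0xcf, sp=0xf0
r0: caller-saved, written=False
r1: caller-saved, written=True
r2: callee-saved, written=True
r4: callee-saved, written=True

SURVIVE = r0,r2,r4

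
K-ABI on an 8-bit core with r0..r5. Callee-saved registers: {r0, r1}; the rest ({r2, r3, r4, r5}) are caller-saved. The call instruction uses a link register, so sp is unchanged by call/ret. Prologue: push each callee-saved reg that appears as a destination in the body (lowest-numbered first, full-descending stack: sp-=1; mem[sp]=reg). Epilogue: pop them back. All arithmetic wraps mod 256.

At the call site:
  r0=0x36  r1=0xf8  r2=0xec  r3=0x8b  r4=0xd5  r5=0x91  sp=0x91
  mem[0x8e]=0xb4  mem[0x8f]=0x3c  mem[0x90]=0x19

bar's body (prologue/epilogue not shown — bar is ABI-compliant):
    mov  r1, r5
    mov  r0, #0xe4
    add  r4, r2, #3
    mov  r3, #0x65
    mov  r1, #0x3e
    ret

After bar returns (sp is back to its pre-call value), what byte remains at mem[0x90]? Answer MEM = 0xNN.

MEM = 0x36

prologue: push r0 -> mem[0x90]=0x36, sp=0x90
prologue: push r1 -> mem[0x8f]=0xf8, sp=0x8f
body[0] mov  r1, r5 -> r1=0x91
body[1] mov  r0, #0xe4 -> r0=0xe4
body[2] add  r4, r2, #3 -> r4=0xef
body[3] mov  r3, #0x65 -> r3=0x65
body[4] mov  r1, #0x3e -> r1=0x3e
epilogue: pop r1=0xf8, sp=0x90
epilogue: pop r0=0x36, sp=0x91
prologue pushed ['r0', 'r1'] at ['0x90', '0x8f']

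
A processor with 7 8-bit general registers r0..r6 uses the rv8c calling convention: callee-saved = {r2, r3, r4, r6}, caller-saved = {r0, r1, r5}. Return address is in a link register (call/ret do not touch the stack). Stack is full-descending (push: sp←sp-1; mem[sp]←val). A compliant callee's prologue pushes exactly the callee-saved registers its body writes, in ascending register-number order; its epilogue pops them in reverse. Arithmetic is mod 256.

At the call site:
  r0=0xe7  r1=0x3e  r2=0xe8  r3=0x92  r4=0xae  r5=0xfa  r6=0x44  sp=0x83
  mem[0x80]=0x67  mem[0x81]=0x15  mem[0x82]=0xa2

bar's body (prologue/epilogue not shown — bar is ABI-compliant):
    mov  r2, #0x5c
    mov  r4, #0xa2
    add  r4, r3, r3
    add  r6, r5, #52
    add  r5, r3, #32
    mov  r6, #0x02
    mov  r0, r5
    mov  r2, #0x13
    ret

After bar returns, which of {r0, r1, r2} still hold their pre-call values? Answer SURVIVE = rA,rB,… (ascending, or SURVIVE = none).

SURVIVE = r1,r2

prologue: push r2 → mem[0x82]=0xe8, sp=0x82
prologue: push r4 → mem[0x81]=0xae, sp=0x81
prologue: push r6 → mem[0x80]=0x44, sp=0x80
body[0] mov  r2, #0x5c → r2=0x5c
body[1] mov  r4, #0xa2 → r4=0xa2
body[2] add  r4, r3, r3 → r4=0x24
body[3] add  r6, r5, #52 → r6=0x2e
body[4] add  r5, r3, #32 → r5=0xb2
body[5] mov  r6, #0x02 → r6=0x02
body[6] mov  r0, r5 → r0=0xb2
body[7] mov  r2, #0x13 → r2=0x13
epilogue: pop r6=0x44, sp=0x81
epilogue: pop r4=0xae, sp=0x82
epilogue: pop r2=0xe8, sp=0x83
r0: caller-saved, written=True
r1: caller-saved, written=False
r2: callee-saved, written=True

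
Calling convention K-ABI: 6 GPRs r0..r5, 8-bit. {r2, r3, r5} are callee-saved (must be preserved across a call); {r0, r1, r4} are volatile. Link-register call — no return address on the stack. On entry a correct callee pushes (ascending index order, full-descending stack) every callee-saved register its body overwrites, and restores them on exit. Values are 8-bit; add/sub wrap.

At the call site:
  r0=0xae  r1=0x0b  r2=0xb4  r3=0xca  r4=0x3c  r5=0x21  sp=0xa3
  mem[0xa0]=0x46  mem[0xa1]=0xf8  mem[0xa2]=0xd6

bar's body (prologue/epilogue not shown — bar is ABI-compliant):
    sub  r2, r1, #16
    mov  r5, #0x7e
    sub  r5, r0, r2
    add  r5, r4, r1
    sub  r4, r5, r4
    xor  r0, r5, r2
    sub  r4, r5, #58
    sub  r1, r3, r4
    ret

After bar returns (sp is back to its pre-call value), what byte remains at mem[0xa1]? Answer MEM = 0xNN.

prologue: push r2 → mem[0xa2]=0xb4, sp=0xa2
prologue: push r5 → mem[0xa1]=0x21, sp=0xa1
body[0] sub  r2, r1, #16 → r2=0xfb
body[1] mov  r5, #0x7e → r5=0x7e
body[2] sub  r5, r0, r2 → r5=0xb3
body[3] add  r5, r4, r1 → r5=0x47
body[4] sub  r4, r5, r4 → r4=0x0b
body[5] xor  r0, r5, r2 → r0=0xbc
body[6] sub  r4, r5, #58 → r4=0x0d
body[7] sub  r1, r3, r4 → r1=0xbd
epilogue: pop r5=0x21, sp=0xa2
epilogue: pop r2=0xb4, sp=0xa3
prologue pushed ['r2', 'r5'] at ['0xa2', '0xa1']

MEM = 0x21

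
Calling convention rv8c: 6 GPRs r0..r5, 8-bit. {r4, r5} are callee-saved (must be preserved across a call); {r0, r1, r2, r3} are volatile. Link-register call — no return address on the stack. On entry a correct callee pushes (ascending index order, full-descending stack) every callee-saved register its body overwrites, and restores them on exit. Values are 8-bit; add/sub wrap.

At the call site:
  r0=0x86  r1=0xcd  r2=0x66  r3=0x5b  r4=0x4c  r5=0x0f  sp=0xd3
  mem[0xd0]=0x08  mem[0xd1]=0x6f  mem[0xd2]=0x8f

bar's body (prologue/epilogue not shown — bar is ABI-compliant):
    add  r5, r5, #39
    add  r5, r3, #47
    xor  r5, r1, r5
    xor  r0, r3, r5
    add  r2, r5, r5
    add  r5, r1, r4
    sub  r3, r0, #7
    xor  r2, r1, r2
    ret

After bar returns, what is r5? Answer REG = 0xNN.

REG = 0x0f

prologue: push r5 → mem[0xd2]=0x0f, sp=0xd2
body[0] add  r5, r5, #39 → r5=0x36
body[1] add  r5, r3, #47 → r5=0x8a
body[2] xor  r5, r1, r5 → r5=0x47
body[3] xor  r0, r3, r5 → r0=0x1c
body[4] add  r2, r5, r5 → r2=0x8e
body[5] add  r5, r1, r4 → r5=0x19
body[6] sub  r3, r0, #7 → r3=0x15
body[7] xor  r2, r1, r2 → r2=0x43
epilogue: pop r5=0x0f, sp=0xd3
r5 is callee-saved → restored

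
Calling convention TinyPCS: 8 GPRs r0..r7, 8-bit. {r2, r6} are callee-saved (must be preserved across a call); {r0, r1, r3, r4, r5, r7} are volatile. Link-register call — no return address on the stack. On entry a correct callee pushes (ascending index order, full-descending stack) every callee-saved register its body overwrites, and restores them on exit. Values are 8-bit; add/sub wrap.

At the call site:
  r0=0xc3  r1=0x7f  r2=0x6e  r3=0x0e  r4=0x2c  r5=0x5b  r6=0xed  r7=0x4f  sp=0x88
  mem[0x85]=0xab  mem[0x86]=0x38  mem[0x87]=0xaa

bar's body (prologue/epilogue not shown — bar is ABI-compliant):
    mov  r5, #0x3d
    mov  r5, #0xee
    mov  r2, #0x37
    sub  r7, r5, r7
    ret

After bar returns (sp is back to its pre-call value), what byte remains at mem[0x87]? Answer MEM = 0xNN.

prologue: push r2 -> mem[0x87]=0x6e, sp=0x87
body[0] mov  r5, #0x3d -> r5=0x3d
body[1] mov  r5, #0xee -> r5=0xee
body[2] mov  r2, #0x37 -> r2=0x37
body[3] sub  r7, r5, r7 -> r7=0x9f
epilogue: pop r2=0x6e, sp=0x88
prologue pushed ['r2'] at ['0x87']

MEM = 0x6e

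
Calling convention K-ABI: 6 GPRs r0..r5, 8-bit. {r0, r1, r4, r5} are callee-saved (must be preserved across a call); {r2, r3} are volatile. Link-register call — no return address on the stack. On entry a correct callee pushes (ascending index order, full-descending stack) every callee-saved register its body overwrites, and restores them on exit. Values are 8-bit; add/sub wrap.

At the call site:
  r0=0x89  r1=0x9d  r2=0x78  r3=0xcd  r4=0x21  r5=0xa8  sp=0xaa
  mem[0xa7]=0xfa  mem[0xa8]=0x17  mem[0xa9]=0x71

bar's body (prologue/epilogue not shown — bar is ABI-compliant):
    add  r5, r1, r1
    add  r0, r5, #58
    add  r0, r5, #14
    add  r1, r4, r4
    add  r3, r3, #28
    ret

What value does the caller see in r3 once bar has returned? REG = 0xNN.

prologue: push r0 -> mem[0xa9]=0x89, sp=0xa9
prologue: push r1 -> mem[0xa8]=0x9d, sp=0xa8
prologue: push r5 -> mem[0xa7]=0xa8, sp=0xa7
body[0] add  r5, r1, r1 -> r5=0x3a
body[1] add  r0, r5, #58 -> r0=0x74
body[2] add  r0, r5, #14 -> r0=0x48
body[3] add  r1, r4, r4 -> r1=0x42
body[4] add  r3, r3, #28 -> r3=0xe9
epilogue: pop r5=0xa8, sp=0xa8
epilogue: pop r1=0x9d, sp=0xa9
epilogue: pop r0=0x89, sp=0xaa
r3 is caller-saved -> body value

REG = 0xe9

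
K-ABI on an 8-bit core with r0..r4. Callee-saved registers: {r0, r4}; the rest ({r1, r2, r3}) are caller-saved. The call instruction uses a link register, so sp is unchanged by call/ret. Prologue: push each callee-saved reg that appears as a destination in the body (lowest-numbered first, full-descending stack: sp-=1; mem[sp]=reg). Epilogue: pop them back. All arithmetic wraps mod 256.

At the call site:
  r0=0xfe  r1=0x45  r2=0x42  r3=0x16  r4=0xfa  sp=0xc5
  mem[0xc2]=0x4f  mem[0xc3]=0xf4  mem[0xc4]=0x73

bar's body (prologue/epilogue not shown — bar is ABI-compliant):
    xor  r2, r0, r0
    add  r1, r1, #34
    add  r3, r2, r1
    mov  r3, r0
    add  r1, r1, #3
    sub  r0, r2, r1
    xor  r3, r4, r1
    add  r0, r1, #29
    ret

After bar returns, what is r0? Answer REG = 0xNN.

prologue: push r0 → mem[0xc4]=0xfe, sp=0xc4
body[0] xor  r2, r0, r0 → r2=0x00
body[1] add  r1, r1, #34 → r1=0x67
body[2] add  r3, r2, r1 → r3=0x67
body[3] mov  r3, r0 → r3=0xfe
body[4] add  r1, r1, #3 → r1=0x6a
body[5] sub  r0, r2, r1 → r0=0x96
body[6] xor  r3, r4, r1 → r3=0x90
body[7] add  r0, r1, #29 → r0=0x87
epilogue: pop r0=0xfe, sp=0xc5
r0 is callee-saved → restored

REG = 0xfe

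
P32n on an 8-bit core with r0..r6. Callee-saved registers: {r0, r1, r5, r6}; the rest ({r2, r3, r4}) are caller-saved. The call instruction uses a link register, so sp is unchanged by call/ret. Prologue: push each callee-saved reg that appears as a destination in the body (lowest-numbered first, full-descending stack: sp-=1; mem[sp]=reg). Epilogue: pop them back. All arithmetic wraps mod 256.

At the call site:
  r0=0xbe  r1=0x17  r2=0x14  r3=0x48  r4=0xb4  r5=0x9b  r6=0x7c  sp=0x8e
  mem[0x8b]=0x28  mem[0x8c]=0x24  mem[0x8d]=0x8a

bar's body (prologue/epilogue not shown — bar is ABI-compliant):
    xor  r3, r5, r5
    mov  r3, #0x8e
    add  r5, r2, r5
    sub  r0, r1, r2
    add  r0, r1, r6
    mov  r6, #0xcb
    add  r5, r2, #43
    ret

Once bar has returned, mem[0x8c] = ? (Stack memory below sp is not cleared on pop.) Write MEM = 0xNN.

MEM = 0x9b

prologue: push r0 → mem[0x8d]=0xbe, sp=0x8d
prologue: push r5 → mem[0x8c]=0x9b, sp=0x8c
prologue: push r6 → mem[0x8b]=0x7c, sp=0x8b
body[0] xor  r3, r5, r5 → r3=0x00
body[1] mov  r3, #0x8e → r3=0x8e
body[2] add  r5, r2, r5 → r5=0xaf
body[3] sub  r0, r1, r2 → r0=0x03
body[4] add  r0, r1, r6 → r0=0x93
body[5] mov  r6, #0xcb → r6=0xcb
body[6] add  r5, r2, #43 → r5=0x3f
epilogue: pop r6=0x7c, sp=0x8c
epilogue: pop r5=0x9b, sp=0x8d
epilogue: pop r0=0xbe, sp=0x8e
prologue pushed ['r0', 'r5', 'r6'] at ['0x8d', '0x8c', '0x8b']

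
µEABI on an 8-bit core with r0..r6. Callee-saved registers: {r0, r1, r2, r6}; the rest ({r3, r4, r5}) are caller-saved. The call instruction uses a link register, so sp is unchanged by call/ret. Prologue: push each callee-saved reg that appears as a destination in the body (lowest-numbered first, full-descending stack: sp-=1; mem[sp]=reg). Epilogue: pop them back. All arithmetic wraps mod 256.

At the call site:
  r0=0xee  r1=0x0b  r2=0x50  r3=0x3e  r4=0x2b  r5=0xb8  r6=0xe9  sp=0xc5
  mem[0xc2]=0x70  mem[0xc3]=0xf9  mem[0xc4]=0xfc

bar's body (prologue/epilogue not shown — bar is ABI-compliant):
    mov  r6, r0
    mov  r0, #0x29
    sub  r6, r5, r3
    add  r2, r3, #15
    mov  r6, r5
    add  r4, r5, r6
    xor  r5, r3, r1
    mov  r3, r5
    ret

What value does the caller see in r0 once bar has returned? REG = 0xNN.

REG = 0xee

prologue: push r0 -> mem[0xc4]=0xee, sp=0xc4
prologue: push r2 -> mem[0xc3]=0x50, sp=0xc3
prologue: push r6 -> mem[0xc2]=0xe9, sp=0xc2
body[0] mov  r6, r0 -> r6=0xee
body[1] mov  r0, #0x29 -> r0=0x29
body[2] sub  r6, r5, r3 -> r6=0x7a
body[3] add  r2, r3, #15 -> r2=0x4d
body[4] mov  r6, r5 -> r6=0xb8
body[5] add  r4, r5, r6 -> r4=0x70
body[6] xor  r5, r3, r1 -> r5=0x35
body[7] mov  r3, r5 -> r3=0x35
epilogue: pop r6=0xe9, sp=0xc3
epilogue: pop r2=0x50, sp=0xc4
epilogue: pop r0=0xee, sp=0xc5
r0 is callee-saved -> restored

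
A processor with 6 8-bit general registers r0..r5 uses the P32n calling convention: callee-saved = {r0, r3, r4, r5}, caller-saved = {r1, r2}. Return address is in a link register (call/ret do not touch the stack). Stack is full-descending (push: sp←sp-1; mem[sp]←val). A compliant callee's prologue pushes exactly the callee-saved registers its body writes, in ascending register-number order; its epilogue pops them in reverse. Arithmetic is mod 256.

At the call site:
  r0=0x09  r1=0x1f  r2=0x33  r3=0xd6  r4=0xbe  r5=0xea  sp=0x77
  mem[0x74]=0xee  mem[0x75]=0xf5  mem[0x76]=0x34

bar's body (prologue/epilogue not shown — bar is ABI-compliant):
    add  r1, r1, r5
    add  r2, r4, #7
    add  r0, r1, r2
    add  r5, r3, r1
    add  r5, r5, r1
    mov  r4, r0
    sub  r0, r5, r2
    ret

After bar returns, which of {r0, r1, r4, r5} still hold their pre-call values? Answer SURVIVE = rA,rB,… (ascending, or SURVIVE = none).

prologue: push r0 -> mem[0x76]=0x09, sp=0x76
prologue: push r4 -> mem[0x75]=0xbe, sp=0x75
prologue: push r5 -> mem[0x74]=0xea, sp=0x74
body[0] add  r1, r1, r5 -> r1=0x09
body[1] add  r2, r4, #7 -> r2=0xc5
body[2] add  r0, r1, r2 -> r0=0xce
body[3] add  r5, r3, r1 -> r5=0xdf
body[4] add  r5, r5, r1 -> r5=0xe8
body[5] mov  r4, r0 -> r4=0xce
body[6] sub  r0, r5, r2 -> r0=0x23
epilogue: pop r5=0xea, sp=0x75
epilogue: pop r4=0xbe, sp=0x76
epilogue: pop r0=0x09, sp=0x77
r0: callee-saved, written=True
r1: caller-saved, written=True
r4: callee-saved, written=True
r5: callee-saved, written=True

SURVIVE = r0,r4,r5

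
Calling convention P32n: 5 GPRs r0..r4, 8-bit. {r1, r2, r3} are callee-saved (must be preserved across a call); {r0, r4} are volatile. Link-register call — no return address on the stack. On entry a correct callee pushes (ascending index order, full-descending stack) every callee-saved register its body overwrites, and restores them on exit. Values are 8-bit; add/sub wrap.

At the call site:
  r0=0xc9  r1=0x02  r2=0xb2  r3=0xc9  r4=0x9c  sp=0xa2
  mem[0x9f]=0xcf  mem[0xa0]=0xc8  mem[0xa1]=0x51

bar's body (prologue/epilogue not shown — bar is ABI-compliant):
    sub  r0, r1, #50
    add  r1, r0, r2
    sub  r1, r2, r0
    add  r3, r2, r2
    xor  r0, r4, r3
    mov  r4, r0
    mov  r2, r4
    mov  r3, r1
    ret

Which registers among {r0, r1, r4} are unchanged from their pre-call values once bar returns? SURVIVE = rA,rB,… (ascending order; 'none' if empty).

SURVIVE = r1

prologue: push r1 -> mem[0xa1]=0x02, sp=0xa1
prologue: push r2 -> mem[0xa0]=0xb2, sp=0xa0
prologue: push r3 -> mem[0x9f]=0xc9, sp=0x9f
body[0] sub  r0, r1, #50 -> r0=0xd0
body[1] add  r1, r0, r2 -> r1=0x82
body[2] sub  r1, r2, r0 -> r1=0xe2
body[3] add  r3, r2, r2 -> r3=0x64
body[4] xor  r0, r4, r3 -> r0=0xf8
body[5] mov  r4, r0 -> r4=0xf8
body[6] mov  r2, r4 -> r2=0xf8
body[7] mov  r3, r1 -> r3=0xe2
epilogue: pop r3=0xc9, sp=0xa0
epilogue: pop r2=0xb2, sp=0xa1
epilogue: pop r1=0x02, sp=0xa2
r0: caller-saved, written=True
r1: callee-saved, written=True
r4: caller-saved, written=True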